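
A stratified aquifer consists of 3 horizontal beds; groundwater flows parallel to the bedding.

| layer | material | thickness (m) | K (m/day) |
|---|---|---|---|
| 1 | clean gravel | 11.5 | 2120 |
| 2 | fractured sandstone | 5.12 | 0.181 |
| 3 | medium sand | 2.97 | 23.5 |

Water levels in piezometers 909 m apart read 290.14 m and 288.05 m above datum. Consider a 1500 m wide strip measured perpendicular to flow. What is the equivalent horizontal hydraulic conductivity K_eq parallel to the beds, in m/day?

1250

Flow is parallel to layering, so each bed carries its own Darcy discharge and the transmissivities add.
Σ(K_i·b_i) = 2120×11.5 + 0.181×5.12 + 23.5×2.97 = 24451 m²/day.
Total thickness b = 19.59 m, so K_eq = Σ(K_i·b_i)/b = 1248 m/day.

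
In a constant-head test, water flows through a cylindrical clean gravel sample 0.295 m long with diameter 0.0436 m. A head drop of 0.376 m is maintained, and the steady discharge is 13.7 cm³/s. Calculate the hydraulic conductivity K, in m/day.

622

Cross-sectional area A = π·(d/2)² = π × (0.0436/2)² = 0.001493 m².
Convert discharge: 13.7 cm³/s = 1.370e-05 m³/s.
Darcy's law rearranged: K = Q·L / (A·Δh) = 1.370e-05 × 0.295 / (0.001493 × 0.376) = 0.007199 m/s = 622.0 m/day.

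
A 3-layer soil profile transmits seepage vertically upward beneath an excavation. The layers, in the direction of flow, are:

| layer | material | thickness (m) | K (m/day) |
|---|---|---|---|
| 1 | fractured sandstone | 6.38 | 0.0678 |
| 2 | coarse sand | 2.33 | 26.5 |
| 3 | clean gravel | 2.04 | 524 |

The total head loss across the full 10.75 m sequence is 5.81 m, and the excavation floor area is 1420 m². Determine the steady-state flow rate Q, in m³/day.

87.6

Flow is perpendicular to layering, so the layers act in series and the equivalent K is the thickness-weighted harmonic mean.
Total thickness L = 6.38 + 2.33 + 2.04 = 10.75 m.
Σ(b_i/K_i) = 6.38/0.0678 + 2.33/26.5 + 2.04/524 = 94.19 d.
K_eq = L / Σ(b_i/K_i) = 10.75 / 94.19 = 0.1141 m/day.
Q = K_eq · A · (Δh/L) = 0.1141 × 1420 × (5.81/10.75) = 87.59 m³/day.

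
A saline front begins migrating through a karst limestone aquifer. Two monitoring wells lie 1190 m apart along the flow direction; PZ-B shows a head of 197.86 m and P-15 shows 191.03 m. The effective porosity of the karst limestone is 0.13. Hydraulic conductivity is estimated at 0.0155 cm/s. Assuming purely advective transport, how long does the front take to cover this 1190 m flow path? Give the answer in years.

5.51

Convert K: 0.0155 cm/s × 864 = 13.39 m/day.
Hydraulic gradient i = (197.86 − 191.03) / 1190 = 6.83 / 1190 = 0.005739.
Darcy flux q = K · i = 13.39 × 0.005739 = 0.07686 m/day.
Seepage velocity v = q / n_e = 0.07686 / 0.13 = 0.5913 m/day.
Travel time t = L / v = 1190 / 0.5913 = 2013 days = 5.510 years.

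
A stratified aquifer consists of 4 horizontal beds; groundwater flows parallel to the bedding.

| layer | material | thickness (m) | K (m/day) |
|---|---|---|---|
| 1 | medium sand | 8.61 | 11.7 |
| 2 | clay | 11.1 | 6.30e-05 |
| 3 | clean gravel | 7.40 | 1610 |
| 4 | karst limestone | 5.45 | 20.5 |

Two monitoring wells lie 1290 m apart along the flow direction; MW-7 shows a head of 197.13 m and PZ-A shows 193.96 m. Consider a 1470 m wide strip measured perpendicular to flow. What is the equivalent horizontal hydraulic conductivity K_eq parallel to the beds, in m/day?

372

Flow is parallel to layering, so each bed carries its own Darcy discharge and the transmissivities add.
Σ(K_i·b_i) = 11.7×8.61 + 6.30e-05×11.1 + 1610×7.40 + 20.5×5.45 = 12126 m²/day.
Total thickness b = 32.56 m, so K_eq = Σ(K_i·b_i)/b = 372.4 m/day.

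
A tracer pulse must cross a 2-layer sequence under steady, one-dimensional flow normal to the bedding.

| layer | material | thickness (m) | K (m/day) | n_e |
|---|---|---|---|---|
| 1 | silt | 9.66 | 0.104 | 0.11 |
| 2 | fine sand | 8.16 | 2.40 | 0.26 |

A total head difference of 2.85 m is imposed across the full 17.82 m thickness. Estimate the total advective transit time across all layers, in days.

108

With flow normal to the layers, continuity requires the same specific discharge q through every layer.
Σ(b_i/K_i) = 9.66/0.104 + 8.16/2.40 = 96.28 d.
q = Δh / Σ(b_i/K_i) = 2.85 / 96.28 = 0.02960 m/day.
In each layer the seepage velocity is v_i = q/n_i, so the layer transit time is t_i = b_i·n_i / q:
  layer 1 (silt): t_1 = 9.66 × 0.11 / 0.02960 = 35.90 d
  layer 2 (fine sand): t_2 = 8.16 × 0.26 / 0.02960 = 71.68 d
Total t = Σ t_i = 107.6 days.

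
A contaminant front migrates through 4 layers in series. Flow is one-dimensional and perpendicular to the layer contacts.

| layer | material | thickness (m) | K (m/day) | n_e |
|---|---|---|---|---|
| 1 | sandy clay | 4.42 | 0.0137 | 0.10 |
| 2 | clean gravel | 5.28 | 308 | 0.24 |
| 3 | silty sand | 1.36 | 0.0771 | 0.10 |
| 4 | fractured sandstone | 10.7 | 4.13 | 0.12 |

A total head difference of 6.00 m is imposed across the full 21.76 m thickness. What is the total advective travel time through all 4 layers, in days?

With flow normal to the layers, continuity requires the same specific discharge q through every layer.
Σ(b_i/K_i) = 4.42/0.0137 + 5.28/308 + 1.36/0.0771 + 10.7/4.13 = 342.9 d.
q = Δh / Σ(b_i/K_i) = 6.00 / 342.9 = 0.01750 m/day.
In each layer the seepage velocity is v_i = q/n_i, so the layer transit time is t_i = b_i·n_i / q:
  layer 1 (sandy clay): t_1 = 4.42 × 0.10 / 0.01750 = 25.26 d
  layer 2 (clean gravel): t_2 = 5.28 × 0.24 / 0.01750 = 72.42 d
  layer 3 (silty sand): t_3 = 1.36 × 0.10 / 0.01750 = 7.772 d
  layer 4 (fractured sandstone): t_4 = 10.7 × 0.12 / 0.01750 = 73.38 d
Total t = Σ t_i = 178.8 days.

179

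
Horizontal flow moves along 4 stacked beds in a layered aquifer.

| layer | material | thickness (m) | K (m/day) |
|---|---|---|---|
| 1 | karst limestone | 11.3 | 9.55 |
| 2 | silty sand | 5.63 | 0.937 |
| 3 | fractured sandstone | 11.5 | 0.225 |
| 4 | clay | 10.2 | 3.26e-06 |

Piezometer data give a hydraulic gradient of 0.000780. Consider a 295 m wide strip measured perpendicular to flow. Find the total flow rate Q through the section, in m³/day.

Flow is parallel to layering, so each bed carries its own Darcy discharge and the transmissivities add.
Σ(K_i·b_i) = 9.55×11.3 + 0.937×5.63 + 0.225×11.5 + 3.26e-06×10.2 = 115.8 m²/day.
Hydraulic gradient i = 0.000780.
Q = Σ(K_i·b_i) · W · i = 115.8 × 295 × 0.0007800 = 26.64 m³/day.

26.6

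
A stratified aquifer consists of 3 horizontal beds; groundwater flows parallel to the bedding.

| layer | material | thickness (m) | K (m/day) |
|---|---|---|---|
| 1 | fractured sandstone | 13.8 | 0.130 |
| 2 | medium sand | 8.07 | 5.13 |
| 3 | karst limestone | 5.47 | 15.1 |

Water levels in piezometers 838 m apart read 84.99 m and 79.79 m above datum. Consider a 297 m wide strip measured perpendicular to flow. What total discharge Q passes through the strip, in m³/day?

232

Flow is parallel to layering, so each bed carries its own Darcy discharge and the transmissivities add.
Σ(K_i·b_i) = 0.130×13.8 + 5.13×8.07 + 15.1×5.47 = 125.8 m²/day.
Hydraulic gradient i = (84.99 − 79.79) / 838 = 5.2 / 838 = 0.006205.
Q = Σ(K_i·b_i) · W · i = 125.8 × 297 × 0.006205 = 231.8 m³/day.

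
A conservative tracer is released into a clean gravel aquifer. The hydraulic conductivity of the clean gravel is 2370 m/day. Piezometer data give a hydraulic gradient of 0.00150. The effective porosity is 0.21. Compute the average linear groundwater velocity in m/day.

Hydraulic gradient i = 0.00150.
Darcy flux q = K · i = 2370 × 0.001500 = 3.555 m/day.
Seepage velocity v = q / n_e = 3.555 / 0.21 = 16.93 m/day.

16.9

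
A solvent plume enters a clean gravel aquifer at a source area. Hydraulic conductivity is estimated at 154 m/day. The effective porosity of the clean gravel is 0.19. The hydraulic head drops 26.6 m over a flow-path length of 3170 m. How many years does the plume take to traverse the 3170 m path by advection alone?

Hydraulic gradient i = Δh / L = 26.6 / 3170 = 0.008391.
Darcy flux q = K · i = 154.0 × 0.008391 = 1.292 m/day.
Seepage velocity v = q / n_e = 1.292 / 0.19 = 6.801 m/day.
Travel time t = L / v = 3170 / 6.801 = 466.1 days = 1.276 years.

1.28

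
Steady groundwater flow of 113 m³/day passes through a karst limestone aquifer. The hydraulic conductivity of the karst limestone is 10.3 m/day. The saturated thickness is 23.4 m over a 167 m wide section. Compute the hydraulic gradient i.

0.00281

Cross-sectional area A = 167 × 23.4 = 3908 m².
From Q = K·A·i, i = Q / (K·A) = 113 / (10.30 × 3908) = 0.002807.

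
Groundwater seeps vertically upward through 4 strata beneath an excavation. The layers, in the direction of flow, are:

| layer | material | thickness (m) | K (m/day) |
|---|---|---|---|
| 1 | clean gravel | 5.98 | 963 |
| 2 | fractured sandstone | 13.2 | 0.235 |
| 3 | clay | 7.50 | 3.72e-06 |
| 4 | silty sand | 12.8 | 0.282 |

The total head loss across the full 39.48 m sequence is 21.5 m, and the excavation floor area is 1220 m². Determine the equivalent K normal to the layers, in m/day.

1.96e-05

Flow is perpendicular to layering, so the layers act in series and the equivalent K is the thickness-weighted harmonic mean.
Total thickness L = 5.98 + 13.2 + 7.50 + 12.8 = 39.48 m.
Σ(b_i/K_i) = 5.98/963 + 13.2/0.235 + 7.50/3.72e-06 + 12.8/0.282 = 2.016e+06 d.
K_eq = L / Σ(b_i/K_i) = 39.48 / 2.016e+06 = 1.958e-05 m/day.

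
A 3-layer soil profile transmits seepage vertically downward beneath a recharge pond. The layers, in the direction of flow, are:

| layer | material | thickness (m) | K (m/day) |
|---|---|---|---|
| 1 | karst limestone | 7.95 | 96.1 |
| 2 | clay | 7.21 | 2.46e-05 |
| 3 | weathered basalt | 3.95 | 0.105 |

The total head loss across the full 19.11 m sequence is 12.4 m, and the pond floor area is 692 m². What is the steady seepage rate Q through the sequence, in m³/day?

0.0293

Flow is perpendicular to layering, so the layers act in series and the equivalent K is the thickness-weighted harmonic mean.
Total thickness L = 7.95 + 7.21 + 3.95 = 19.11 m.
Σ(b_i/K_i) = 7.95/96.1 + 7.21/2.46e-05 + 3.95/0.105 = 2.931e+05 d.
K_eq = L / Σ(b_i/K_i) = 19.11 / 2.931e+05 = 6.519e-05 m/day.
Q = K_eq · A · (Δh/L) = 6.519e-05 × 692 × (12.4/19.11) = 0.02927 m³/day.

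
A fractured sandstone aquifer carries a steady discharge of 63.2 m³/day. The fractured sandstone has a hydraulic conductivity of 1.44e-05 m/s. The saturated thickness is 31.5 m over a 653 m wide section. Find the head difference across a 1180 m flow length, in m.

Convert K: 1.44e-05 m/s × 86400 = 1.244 m/day.
Cross-sectional area A = 653 × 31.5 = 20570 m².
From Q = K·A·i, i = Q / (K·A) = 63.2 / (1.244 × 20570) = 0.002470.
Head loss Δh = i · L = 0.002470 × 1180 = 2.914 m.

2.91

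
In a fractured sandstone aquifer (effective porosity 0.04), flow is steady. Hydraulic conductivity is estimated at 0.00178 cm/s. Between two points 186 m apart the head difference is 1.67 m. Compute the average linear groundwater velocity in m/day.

0.345

Convert K: 0.00178 cm/s × 864 = 1.538 m/day.
Hydraulic gradient i = Δh / L = 1.67 / 186 = 0.008978.
Darcy flux q = K · i = 1.538 × 0.008978 = 0.01381 m/day.
Seepage velocity v = q / n_e = 0.01381 / 0.04 = 0.3452 m/day.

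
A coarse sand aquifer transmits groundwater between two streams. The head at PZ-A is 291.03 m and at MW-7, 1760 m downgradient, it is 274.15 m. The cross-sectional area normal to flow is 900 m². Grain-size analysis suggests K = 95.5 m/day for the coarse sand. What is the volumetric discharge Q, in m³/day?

824

Hydraulic gradient i = (291.03 − 274.15) / 1760 = 16.88 / 1760 = 0.009591.
Darcy's law: Q = K · A · i = 95.50 × 900.0 × 0.009591 = 824.3 m³/day.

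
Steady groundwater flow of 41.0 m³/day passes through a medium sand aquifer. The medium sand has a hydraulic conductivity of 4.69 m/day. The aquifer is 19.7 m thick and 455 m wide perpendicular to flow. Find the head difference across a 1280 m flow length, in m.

1.25

Cross-sectional area A = 455 × 19.7 = 8964 m².
From Q = K·A·i, i = Q / (K·A) = 41.0 / (4.690 × 8964) = 0.0009753.
Head loss Δh = i · L = 0.0009753 × 1280 = 1.248 m.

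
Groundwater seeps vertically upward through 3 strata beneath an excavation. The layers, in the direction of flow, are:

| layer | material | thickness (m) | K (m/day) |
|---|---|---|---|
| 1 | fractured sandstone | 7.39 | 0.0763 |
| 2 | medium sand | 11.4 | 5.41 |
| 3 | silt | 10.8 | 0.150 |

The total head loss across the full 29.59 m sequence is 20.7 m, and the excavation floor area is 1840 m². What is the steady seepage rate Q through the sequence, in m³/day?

Flow is perpendicular to layering, so the layers act in series and the equivalent K is the thickness-weighted harmonic mean.
Total thickness L = 7.39 + 11.4 + 10.8 = 29.59 m.
Σ(b_i/K_i) = 7.39/0.0763 + 11.4/5.41 + 10.8/0.150 = 171.0 d.
K_eq = L / Σ(b_i/K_i) = 29.59 / 171.0 = 0.1731 m/day.
Q = K_eq · A · (Δh/L) = 0.1731 × 1840 × (20.7/29.59) = 222.8 m³/day.

223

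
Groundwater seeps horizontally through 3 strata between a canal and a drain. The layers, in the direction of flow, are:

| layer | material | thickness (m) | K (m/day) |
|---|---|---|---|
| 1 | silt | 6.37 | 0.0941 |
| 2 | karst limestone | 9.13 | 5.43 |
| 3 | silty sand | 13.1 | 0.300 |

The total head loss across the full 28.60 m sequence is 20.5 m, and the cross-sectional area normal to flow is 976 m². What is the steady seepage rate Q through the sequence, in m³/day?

177

Flow is perpendicular to layering, so the layers act in series and the equivalent K is the thickness-weighted harmonic mean.
Total thickness L = 6.37 + 9.13 + 13.1 = 28.60 m.
Σ(b_i/K_i) = 6.37/0.0941 + 9.13/5.43 + 13.1/0.300 = 113.0 d.
K_eq = L / Σ(b_i/K_i) = 28.60 / 113.0 = 0.2530 m/day.
Q = K_eq · A · (Δh/L) = 0.2530 × 976 × (20.5/28.60) = 177.0 m³/day.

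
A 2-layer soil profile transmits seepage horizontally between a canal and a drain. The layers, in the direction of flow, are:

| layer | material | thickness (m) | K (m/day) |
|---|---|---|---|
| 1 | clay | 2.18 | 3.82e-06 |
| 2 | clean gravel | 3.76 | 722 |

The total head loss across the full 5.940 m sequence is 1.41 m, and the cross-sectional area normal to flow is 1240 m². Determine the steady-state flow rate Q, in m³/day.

Flow is perpendicular to layering, so the layers act in series and the equivalent K is the thickness-weighted harmonic mean.
Total thickness L = 2.18 + 3.76 = 5.940 m.
Σ(b_i/K_i) = 2.18/3.82e-06 + 3.76/722 = 5.707e+05 d.
K_eq = L / Σ(b_i/K_i) = 5.940 / 5.707e+05 = 1.041e-05 m/day.
Q = K_eq · A · (Δh/L) = 1.041e-05 × 1240 × (1.41/5.940) = 0.003064 m³/day.

0.00306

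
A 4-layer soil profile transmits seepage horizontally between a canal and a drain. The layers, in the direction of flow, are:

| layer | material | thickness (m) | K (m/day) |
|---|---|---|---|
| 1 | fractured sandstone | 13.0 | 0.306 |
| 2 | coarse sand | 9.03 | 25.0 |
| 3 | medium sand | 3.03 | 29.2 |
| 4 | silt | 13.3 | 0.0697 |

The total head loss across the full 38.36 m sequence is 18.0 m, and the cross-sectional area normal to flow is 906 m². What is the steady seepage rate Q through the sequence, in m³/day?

69.8

Flow is perpendicular to layering, so the layers act in series and the equivalent K is the thickness-weighted harmonic mean.
Total thickness L = 13.0 + 9.03 + 3.03 + 13.3 = 38.36 m.
Σ(b_i/K_i) = 13.0/0.306 + 9.03/25.0 + 3.03/29.2 + 13.3/0.0697 = 233.8 d.
K_eq = L / Σ(b_i/K_i) = 38.36 / 233.8 = 0.1641 m/day.
Q = K_eq · A · (Δh/L) = 0.1641 × 906 × (18.0/38.36) = 69.76 m³/day.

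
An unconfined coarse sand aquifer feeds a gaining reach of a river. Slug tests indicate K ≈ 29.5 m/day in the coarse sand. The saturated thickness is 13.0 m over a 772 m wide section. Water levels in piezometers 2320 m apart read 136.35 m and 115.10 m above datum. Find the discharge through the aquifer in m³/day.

Cross-sectional area A = 772 × 13.0 = 10036 m².
Hydraulic gradient i = (136.35 − 115.10) / 2320 = 21.25 / 2320 = 0.009159.
Darcy's law: Q = K · A · i = 29.50 × 10036 × 0.009159 = 2712 m³/day.

2710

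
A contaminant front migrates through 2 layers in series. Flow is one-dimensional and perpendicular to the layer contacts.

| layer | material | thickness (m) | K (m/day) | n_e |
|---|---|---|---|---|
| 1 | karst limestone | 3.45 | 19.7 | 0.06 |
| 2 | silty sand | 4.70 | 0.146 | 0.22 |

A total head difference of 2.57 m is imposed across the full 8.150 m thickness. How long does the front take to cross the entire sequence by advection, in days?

15.6

With flow normal to the layers, continuity requires the same specific discharge q through every layer.
Σ(b_i/K_i) = 3.45/19.7 + 4.70/0.146 = 32.37 d.
q = Δh / Σ(b_i/K_i) = 2.57 / 32.37 = 0.07940 m/day.
In each layer the seepage velocity is v_i = q/n_i, so the layer transit time is t_i = b_i·n_i / q:
  layer 1 (karst limestone): t_1 = 3.45 × 0.06 / 0.07940 = 2.607 d
  layer 2 (silty sand): t_2 = 4.70 × 0.22 / 0.07940 = 13.02 d
Total t = Σ t_i = 15.63 days.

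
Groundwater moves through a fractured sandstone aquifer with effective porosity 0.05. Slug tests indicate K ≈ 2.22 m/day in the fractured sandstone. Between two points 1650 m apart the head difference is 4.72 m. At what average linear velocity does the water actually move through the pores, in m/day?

Hydraulic gradient i = Δh / L = 4.72 / 1650 = 0.002861.
Darcy flux q = K · i = 2.220 × 0.002861 = 0.006351 m/day.
Seepage velocity v = q / n_e = 0.006351 / 0.05 = 0.1270 m/day.

0.127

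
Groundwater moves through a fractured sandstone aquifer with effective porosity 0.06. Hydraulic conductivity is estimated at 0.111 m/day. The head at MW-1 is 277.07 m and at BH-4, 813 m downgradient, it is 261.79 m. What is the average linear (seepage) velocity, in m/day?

0.0348

Hydraulic gradient i = (277.07 − 261.79) / 813 = 15.28 / 813 = 0.01879.
Darcy flux q = K · i = 0.1110 × 0.01879 = 0.002086 m/day.
Seepage velocity v = q / n_e = 0.002086 / 0.06 = 0.03477 m/day.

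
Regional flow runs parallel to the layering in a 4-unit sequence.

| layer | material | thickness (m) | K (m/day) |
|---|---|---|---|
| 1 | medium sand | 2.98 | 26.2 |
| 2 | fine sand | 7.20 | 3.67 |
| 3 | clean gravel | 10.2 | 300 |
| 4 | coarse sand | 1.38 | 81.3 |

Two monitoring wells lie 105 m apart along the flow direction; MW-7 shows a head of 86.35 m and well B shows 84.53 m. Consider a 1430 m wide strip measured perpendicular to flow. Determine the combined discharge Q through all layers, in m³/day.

Flow is parallel to layering, so each bed carries its own Darcy discharge and the transmissivities add.
Σ(K_i·b_i) = 26.2×2.98 + 3.67×7.20 + 300×10.2 + 81.3×1.38 = 3277 m²/day.
Hydraulic gradient i = (86.35 − 84.53) / 105 = 1.82 / 105 = 0.01733.
Q = Σ(K_i·b_i) · W · i = 3277 × 1430 × 0.01733 = 81218 m³/day.

81200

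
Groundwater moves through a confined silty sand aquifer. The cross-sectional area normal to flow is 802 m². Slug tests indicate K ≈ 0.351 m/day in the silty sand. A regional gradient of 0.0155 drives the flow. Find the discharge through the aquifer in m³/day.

Hydraulic gradient i = 0.0155.
Darcy's law: Q = K · A · i = 0.3510 × 802.0 × 0.01550 = 4.363 m³/day.

4.36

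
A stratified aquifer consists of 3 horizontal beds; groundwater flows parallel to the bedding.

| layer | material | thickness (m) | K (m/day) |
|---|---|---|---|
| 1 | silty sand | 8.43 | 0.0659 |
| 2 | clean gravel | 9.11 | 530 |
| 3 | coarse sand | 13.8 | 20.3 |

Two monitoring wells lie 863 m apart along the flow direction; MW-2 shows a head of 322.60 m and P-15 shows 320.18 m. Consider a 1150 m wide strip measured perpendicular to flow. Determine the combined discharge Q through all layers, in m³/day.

16500

Flow is parallel to layering, so each bed carries its own Darcy discharge and the transmissivities add.
Σ(K_i·b_i) = 0.0659×8.43 + 530×9.11 + 20.3×13.8 = 5109 m²/day.
Hydraulic gradient i = (322.60 − 320.18) / 863 = 2.42 / 863 = 0.002804.
Q = Σ(K_i·b_i) · W · i = 5109 × 1150 × 0.002804 = 16475 m³/day.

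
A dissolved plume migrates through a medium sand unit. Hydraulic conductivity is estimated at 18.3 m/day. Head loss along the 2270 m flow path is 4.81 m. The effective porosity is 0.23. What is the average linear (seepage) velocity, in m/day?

Hydraulic gradient i = Δh / L = 4.81 / 2270 = 0.002119.
Darcy flux q = K · i = 18.30 × 0.002119 = 0.03878 m/day.
Seepage velocity v = q / n_e = 0.03878 / 0.23 = 0.1686 m/day.

0.169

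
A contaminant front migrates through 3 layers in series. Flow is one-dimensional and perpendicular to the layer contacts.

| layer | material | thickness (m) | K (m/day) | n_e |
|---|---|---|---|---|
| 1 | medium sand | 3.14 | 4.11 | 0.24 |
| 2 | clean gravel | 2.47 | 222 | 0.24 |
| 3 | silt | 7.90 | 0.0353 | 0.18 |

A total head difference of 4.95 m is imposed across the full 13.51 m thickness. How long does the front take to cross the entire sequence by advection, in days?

With flow normal to the layers, continuity requires the same specific discharge q through every layer.
Σ(b_i/K_i) = 3.14/4.11 + 2.47/222 + 7.90/0.0353 = 224.6 d.
q = Δh / Σ(b_i/K_i) = 4.95 / 224.6 = 0.02204 m/day.
In each layer the seepage velocity is v_i = q/n_i, so the layer transit time is t_i = b_i·n_i / q:
  layer 1 (medium sand): t_1 = 3.14 × 0.24 / 0.02204 = 34.19 d
  layer 2 (clean gravel): t_2 = 2.47 × 0.24 / 0.02204 = 26.89 d
  layer 3 (silt): t_3 = 7.90 × 0.18 / 0.02204 = 64.51 d
Total t = Σ t_i = 125.6 days.

126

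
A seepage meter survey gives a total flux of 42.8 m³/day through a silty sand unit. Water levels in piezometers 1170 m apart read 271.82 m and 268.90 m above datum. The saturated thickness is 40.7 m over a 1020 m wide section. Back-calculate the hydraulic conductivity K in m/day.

0.413

Cross-sectional area A = 1020 × 40.7 = 41514 m².
Hydraulic gradient i = (271.82 − 268.90) / 1170 = 2.92 / 1170 = 0.002496.
From Q = K·A·i, K = Q / (A·i) = 42.8 / (41514 × 0.002496) = 0.4131 m/day.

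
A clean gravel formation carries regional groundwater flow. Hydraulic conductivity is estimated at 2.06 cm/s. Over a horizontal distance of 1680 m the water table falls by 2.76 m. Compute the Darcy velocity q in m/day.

Convert K: 2.06 cm/s × 864 = 1780 m/day.
Hydraulic gradient i = Δh / L = 2.76 / 1680 = 0.001643.
Specific discharge q = K · i = 1780 × 0.001643 = 2.924 m/day.

2.92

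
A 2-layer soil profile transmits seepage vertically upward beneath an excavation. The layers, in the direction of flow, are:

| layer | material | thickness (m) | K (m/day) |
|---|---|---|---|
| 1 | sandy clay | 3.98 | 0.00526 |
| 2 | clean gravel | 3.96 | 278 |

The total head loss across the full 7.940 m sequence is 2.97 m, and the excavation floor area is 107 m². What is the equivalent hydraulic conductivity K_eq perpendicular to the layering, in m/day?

0.0105

Flow is perpendicular to layering, so the layers act in series and the equivalent K is the thickness-weighted harmonic mean.
Total thickness L = 3.98 + 3.96 = 7.940 m.
Σ(b_i/K_i) = 3.98/0.00526 + 3.96/278 = 756.7 d.
K_eq = L / Σ(b_i/K_i) = 7.940 / 756.7 = 0.01049 m/day.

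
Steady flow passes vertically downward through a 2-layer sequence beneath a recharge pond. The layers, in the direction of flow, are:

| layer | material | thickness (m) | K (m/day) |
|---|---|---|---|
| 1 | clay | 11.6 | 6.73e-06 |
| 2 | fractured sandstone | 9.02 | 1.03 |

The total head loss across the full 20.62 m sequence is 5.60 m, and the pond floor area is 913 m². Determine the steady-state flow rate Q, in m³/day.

Flow is perpendicular to layering, so the layers act in series and the equivalent K is the thickness-weighted harmonic mean.
Total thickness L = 11.6 + 9.02 = 20.62 m.
Σ(b_i/K_i) = 11.6/6.73e-06 + 9.02/1.03 = 1.724e+06 d.
K_eq = L / Σ(b_i/K_i) = 20.62 / 1.724e+06 = 1.196e-05 m/day.
Q = K_eq · A · (Δh/L) = 1.196e-05 × 913 × (5.60/20.62) = 0.002966 m³/day.

0.00297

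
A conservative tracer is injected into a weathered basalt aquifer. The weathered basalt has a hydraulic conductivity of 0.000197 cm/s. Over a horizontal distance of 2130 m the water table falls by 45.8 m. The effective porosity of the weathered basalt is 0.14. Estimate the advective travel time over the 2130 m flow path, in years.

Convert K: 0.000197 cm/s × 864 = 0.1702 m/day.
Hydraulic gradient i = Δh / L = 45.8 / 2130 = 0.02150.
Darcy flux q = K · i = 0.1702 × 0.02150 = 0.003660 m/day.
Seepage velocity v = q / n_e = 0.003660 / 0.14 = 0.02614 m/day.
Travel time t = L / v = 2130 / 0.02614 = 81478 days = 223.1 years.

223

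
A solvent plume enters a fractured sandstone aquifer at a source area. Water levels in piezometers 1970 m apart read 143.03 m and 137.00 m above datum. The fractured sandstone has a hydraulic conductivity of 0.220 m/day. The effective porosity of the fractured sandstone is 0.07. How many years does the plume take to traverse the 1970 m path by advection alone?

561

Hydraulic gradient i = (143.03 − 137.00) / 1970 = 6.03 / 1970 = 0.003061.
Darcy flux q = K · i = 0.2200 × 0.003061 = 0.0006734 m/day.
Seepage velocity v = q / n_e = 0.0006734 / 0.07 = 0.009620 m/day.
Travel time t = L / v = 1970 / 0.009620 = 2.048e+05 days = 560.7 years.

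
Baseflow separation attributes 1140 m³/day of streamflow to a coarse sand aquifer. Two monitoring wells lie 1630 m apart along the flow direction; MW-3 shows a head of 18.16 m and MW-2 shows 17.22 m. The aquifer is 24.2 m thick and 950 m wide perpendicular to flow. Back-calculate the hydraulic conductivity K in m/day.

Cross-sectional area A = 950 × 24.2 = 22990 m².
Hydraulic gradient i = (18.16 − 17.22) / 1630 = 0.94 / 1630 = 0.0005767.
From Q = K·A·i, K = Q / (A·i) = 1140 / (22990 × 0.0005767) = 85.99 m/day.

86.0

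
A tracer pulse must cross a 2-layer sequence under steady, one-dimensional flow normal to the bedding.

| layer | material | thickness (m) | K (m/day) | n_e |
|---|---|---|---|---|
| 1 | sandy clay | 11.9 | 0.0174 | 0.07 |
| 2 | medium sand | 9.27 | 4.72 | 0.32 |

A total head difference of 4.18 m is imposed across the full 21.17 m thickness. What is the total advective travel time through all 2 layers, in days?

623

With flow normal to the layers, continuity requires the same specific discharge q through every layer.
Σ(b_i/K_i) = 11.9/0.0174 + 9.27/4.72 = 685.9 d.
q = Δh / Σ(b_i/K_i) = 4.18 / 685.9 = 0.006094 m/day.
In each layer the seepage velocity is v_i = q/n_i, so the layer transit time is t_i = b_i·n_i / q:
  layer 1 (sandy clay): t_1 = 11.9 × 0.07 / 0.006094 = 136.7 d
  layer 2 (medium sand): t_2 = 9.27 × 0.32 / 0.006094 = 486.7 d
Total t = Σ t_i = 623.4 days.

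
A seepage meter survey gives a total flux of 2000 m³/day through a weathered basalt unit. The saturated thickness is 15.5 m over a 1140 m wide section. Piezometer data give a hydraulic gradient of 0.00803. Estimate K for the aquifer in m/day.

Cross-sectional area A = 1140 × 15.5 = 17670 m².
Hydraulic gradient i = 0.00803.
From Q = K·A·i, K = Q / (A·i) = 2000 / (17670 × 0.008030) = 14.10 m/day.

14.1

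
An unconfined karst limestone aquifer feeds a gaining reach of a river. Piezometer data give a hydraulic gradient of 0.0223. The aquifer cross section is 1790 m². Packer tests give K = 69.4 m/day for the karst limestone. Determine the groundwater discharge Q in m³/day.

2770

Hydraulic gradient i = 0.0223.
Darcy's law: Q = K · A · i = 69.40 × 1790 × 0.02230 = 2770 m³/day.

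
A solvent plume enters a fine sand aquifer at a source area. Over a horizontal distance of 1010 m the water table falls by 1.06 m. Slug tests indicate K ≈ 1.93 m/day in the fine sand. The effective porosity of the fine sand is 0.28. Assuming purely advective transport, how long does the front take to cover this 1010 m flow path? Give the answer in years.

Hydraulic gradient i = Δh / L = 1.06 / 1010 = 0.001050.
Darcy flux q = K · i = 1.930 × 0.001050 = 0.002026 m/day.
Seepage velocity v = q / n_e = 0.002026 / 0.28 = 0.007234 m/day.
Travel time t = L / v = 1010 / 0.007234 = 1.396e+05 days = 382.2 years.

382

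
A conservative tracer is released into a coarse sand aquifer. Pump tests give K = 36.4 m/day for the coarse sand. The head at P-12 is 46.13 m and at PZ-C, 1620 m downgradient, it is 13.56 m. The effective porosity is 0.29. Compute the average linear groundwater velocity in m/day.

Hydraulic gradient i = (46.13 − 13.56) / 1620 = 32.57 / 1620 = 0.02010.
Darcy flux q = K · i = 36.40 × 0.02010 = 0.7318 m/day.
Seepage velocity v = q / n_e = 0.7318 / 0.29 = 2.524 m/day.

2.52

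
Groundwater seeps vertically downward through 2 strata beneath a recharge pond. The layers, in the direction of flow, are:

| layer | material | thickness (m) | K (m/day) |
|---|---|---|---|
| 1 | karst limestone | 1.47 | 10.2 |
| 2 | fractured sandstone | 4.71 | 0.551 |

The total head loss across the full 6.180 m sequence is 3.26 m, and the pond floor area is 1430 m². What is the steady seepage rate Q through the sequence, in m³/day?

536

Flow is perpendicular to layering, so the layers act in series and the equivalent K is the thickness-weighted harmonic mean.
Total thickness L = 1.47 + 4.71 = 6.180 m.
Σ(b_i/K_i) = 1.47/10.2 + 4.71/0.551 = 8.692 d.
K_eq = L / Σ(b_i/K_i) = 6.180 / 8.692 = 0.7110 m/day.
Q = K_eq · A · (Δh/L) = 0.7110 × 1430 × (3.26/6.180) = 536.3 m³/day.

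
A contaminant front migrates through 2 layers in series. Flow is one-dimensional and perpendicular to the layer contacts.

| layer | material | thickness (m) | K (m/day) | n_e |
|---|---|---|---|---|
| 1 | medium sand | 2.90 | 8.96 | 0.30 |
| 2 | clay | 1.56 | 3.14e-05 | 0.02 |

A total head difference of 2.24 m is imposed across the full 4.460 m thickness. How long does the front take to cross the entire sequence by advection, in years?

With flow normal to the layers, continuity requires the same specific discharge q through every layer.
Σ(b_i/K_i) = 2.90/8.96 + 1.56/3.14e-05 = 49682 d.
q = Δh / Σ(b_i/K_i) = 2.24 / 49682 = 4.509e-05 m/day.
In each layer the seepage velocity is v_i = q/n_i, so the layer transit time is t_i = b_i·n_i / q:
  layer 1 (medium sand): t_1 = 2.90 × 0.30 / 4.509e-05 = 19296 d
  layer 2 (clay): t_2 = 1.56 × 0.02 / 4.509e-05 = 692.0 d
Total t = Σ t_i = 19988 days = 54.72 years.

54.7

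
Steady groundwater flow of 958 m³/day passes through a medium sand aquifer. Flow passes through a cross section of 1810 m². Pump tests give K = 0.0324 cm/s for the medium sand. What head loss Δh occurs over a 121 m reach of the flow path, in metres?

2.29

Convert K: 0.0324 cm/s × 864 = 27.99 m/day.
From Q = K·A·i, i = Q / (K·A) = 958 / (27.99 × 1810) = 0.01891.
Head loss Δh = i · L = 0.01891 × 121 = 2.288 m.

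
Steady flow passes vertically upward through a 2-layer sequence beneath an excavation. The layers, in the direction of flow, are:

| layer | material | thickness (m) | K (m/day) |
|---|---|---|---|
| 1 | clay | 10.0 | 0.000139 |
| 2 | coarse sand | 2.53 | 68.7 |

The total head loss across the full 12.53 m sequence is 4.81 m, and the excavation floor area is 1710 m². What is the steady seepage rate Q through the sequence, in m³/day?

Flow is perpendicular to layering, so the layers act in series and the equivalent K is the thickness-weighted harmonic mean.
Total thickness L = 10.0 + 2.53 = 12.53 m.
Σ(b_i/K_i) = 10.0/0.000139 + 2.53/68.7 = 71942 d.
K_eq = L / Σ(b_i/K_i) = 12.53 / 71942 = 0.0001742 m/day.
Q = K_eq · A · (Δh/L) = 0.0001742 × 1710 × (4.81/12.53) = 0.1143 m³/day.

0.114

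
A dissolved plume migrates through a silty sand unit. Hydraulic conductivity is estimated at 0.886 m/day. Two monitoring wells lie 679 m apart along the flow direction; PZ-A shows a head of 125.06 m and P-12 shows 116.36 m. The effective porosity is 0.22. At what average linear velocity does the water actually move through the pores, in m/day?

Hydraulic gradient i = (125.06 − 116.36) / 679 = 8.7 / 679 = 0.01281.
Darcy flux q = K · i = 0.8860 × 0.01281 = 0.01135 m/day.
Seepage velocity v = q / n_e = 0.01135 / 0.22 = 0.05160 m/day.

0.0516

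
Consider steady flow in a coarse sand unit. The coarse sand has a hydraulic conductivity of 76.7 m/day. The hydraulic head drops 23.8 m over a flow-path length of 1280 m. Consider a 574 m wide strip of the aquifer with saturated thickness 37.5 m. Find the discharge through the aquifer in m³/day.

30700

Cross-sectional area A = 574 × 37.5 = 21525 m².
Hydraulic gradient i = Δh / L = 23.8 / 1280 = 0.01859.
Darcy's law: Q = K · A · i = 76.70 × 21525 × 0.01859 = 30698 m³/day.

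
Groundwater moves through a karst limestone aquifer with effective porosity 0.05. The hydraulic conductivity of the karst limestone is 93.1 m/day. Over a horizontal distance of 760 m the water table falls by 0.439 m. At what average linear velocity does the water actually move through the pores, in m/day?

Hydraulic gradient i = Δh / L = 0.439 / 760 = 0.0005776.
Darcy flux q = K · i = 93.10 × 0.0005776 = 0.05378 m/day.
Seepage velocity v = q / n_e = 0.05378 / 0.05 = 1.076 m/day.

1.08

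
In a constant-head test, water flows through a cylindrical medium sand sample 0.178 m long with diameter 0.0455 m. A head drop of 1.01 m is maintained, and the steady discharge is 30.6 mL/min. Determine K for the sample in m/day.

Cross-sectional area A = π·(d/2)² = π × (0.0455/2)² = 0.001626 m².
Convert discharge: 30.6 mL/min = 5.100e-07 m³/s.
Darcy's law rearranged: K = Q·L / (A·Δh) = 5.100e-07 × 0.178 / (0.001626 × 1.01) = 5.528e-05 m/s = 4.776 m/day.

4.78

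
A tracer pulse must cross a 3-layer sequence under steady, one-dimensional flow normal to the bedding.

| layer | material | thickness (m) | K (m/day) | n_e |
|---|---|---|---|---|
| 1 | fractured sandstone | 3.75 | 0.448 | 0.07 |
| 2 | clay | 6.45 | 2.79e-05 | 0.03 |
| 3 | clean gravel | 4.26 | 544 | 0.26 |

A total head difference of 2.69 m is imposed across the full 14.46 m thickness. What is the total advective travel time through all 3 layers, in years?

368

With flow normal to the layers, continuity requires the same specific discharge q through every layer.
Σ(b_i/K_i) = 3.75/0.448 + 6.45/2.79e-05 + 4.26/544 = 2.312e+05 d.
q = Δh / Σ(b_i/K_i) = 2.69 / 2.312e+05 = 1.164e-05 m/day.
In each layer the seepage velocity is v_i = q/n_i, so the layer transit time is t_i = b_i·n_i / q:
  layer 1 (fractured sandstone): t_1 = 3.75 × 0.07 / 1.164e-05 = 22560 d
  layer 2 (clay): t_2 = 6.45 × 0.03 / 1.164e-05 = 16630 d
  layer 3 (clean gravel): t_3 = 4.26 × 0.26 / 1.164e-05 = 95192 d
Total t = Σ t_i = 1.344e+05 days = 367.9 years.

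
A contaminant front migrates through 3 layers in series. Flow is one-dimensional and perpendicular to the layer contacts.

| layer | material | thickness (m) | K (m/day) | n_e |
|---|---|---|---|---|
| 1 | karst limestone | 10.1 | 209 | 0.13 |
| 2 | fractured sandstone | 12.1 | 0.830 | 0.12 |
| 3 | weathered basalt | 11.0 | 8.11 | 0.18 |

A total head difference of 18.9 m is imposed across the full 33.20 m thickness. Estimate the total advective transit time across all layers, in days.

4.01

With flow normal to the layers, continuity requires the same specific discharge q through every layer.
Σ(b_i/K_i) = 10.1/209 + 12.1/0.830 + 11.0/8.11 = 15.98 d.
q = Δh / Σ(b_i/K_i) = 18.9 / 15.98 = 1.183 m/day.
In each layer the seepage velocity is v_i = q/n_i, so the layer transit time is t_i = b_i·n_i / q:
  layer 1 (karst limestone): t_1 = 10.1 × 0.13 / 1.183 = 1.110 d
  layer 2 (fractured sandstone): t_2 = 12.1 × 0.12 / 1.183 = 1.228 d
  layer 3 (weathered basalt): t_3 = 11.0 × 0.18 / 1.183 = 1.674 d
Total t = Σ t_i = 4.013 days.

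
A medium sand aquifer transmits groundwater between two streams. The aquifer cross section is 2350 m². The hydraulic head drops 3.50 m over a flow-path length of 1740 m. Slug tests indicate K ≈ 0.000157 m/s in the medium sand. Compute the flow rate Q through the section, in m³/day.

Convert K: 0.000157 m/s × 86400 = 13.56 m/day.
Hydraulic gradient i = Δh / L = 3.50 / 1740 = 0.002011.
Darcy's law: Q = K · A · i = 13.56 × 2350 × 0.002011 = 64.12 m³/day.

64.1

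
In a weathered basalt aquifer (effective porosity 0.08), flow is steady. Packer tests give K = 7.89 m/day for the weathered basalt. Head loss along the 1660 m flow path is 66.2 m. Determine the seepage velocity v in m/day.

3.93

Hydraulic gradient i = Δh / L = 66.2 / 1660 = 0.03988.
Darcy flux q = K · i = 7.890 × 0.03988 = 0.3146 m/day.
Seepage velocity v = q / n_e = 0.3146 / 0.08 = 3.933 m/day.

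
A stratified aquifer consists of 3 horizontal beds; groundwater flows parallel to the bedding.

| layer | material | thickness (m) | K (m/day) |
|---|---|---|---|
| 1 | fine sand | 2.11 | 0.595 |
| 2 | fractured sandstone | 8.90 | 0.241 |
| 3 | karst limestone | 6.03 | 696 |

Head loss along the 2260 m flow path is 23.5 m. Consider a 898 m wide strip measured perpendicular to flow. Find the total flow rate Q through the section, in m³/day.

39200

Flow is parallel to layering, so each bed carries its own Darcy discharge and the transmissivities add.
Σ(K_i·b_i) = 0.595×2.11 + 0.241×8.90 + 696×6.03 = 4200 m²/day.
Hydraulic gradient i = Δh / L = 23.5 / 2260 = 0.01040.
Q = Σ(K_i·b_i) · W · i = 4200 × 898 × 0.01040 = 39221 m³/day.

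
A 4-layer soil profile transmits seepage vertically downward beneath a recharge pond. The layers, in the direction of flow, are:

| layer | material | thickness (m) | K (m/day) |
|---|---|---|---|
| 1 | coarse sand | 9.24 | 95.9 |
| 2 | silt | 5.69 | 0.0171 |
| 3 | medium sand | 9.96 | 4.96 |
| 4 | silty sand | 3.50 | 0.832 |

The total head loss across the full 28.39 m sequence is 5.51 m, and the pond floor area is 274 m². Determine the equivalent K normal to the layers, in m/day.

0.0837

Flow is perpendicular to layering, so the layers act in series and the equivalent K is the thickness-weighted harmonic mean.
Total thickness L = 9.24 + 5.69 + 9.96 + 3.50 = 28.39 m.
Σ(b_i/K_i) = 9.24/95.9 + 5.69/0.0171 + 9.96/4.96 + 3.50/0.832 = 339.1 d.
K_eq = L / Σ(b_i/K_i) = 28.39 / 339.1 = 0.08373 m/day.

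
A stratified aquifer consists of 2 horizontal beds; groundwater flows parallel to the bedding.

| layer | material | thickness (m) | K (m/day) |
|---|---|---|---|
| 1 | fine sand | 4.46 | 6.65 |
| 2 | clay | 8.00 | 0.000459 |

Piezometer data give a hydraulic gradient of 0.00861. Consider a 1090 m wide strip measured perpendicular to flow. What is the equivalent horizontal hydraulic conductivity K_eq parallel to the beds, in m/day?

Flow is parallel to layering, so each bed carries its own Darcy discharge and the transmissivities add.
Σ(K_i·b_i) = 6.65×4.46 + 0.000459×8.00 = 29.66 m²/day.
Total thickness b = 12.46 m, so K_eq = Σ(K_i·b_i)/b = 2.381 m/day.

2.38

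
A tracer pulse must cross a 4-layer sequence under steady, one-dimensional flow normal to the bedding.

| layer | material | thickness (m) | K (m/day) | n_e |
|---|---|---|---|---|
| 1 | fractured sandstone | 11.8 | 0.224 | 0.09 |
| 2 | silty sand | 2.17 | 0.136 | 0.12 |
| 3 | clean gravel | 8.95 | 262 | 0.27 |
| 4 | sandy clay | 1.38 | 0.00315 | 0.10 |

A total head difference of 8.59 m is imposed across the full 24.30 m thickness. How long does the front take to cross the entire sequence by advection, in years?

With flow normal to the layers, continuity requires the same specific discharge q through every layer.
Σ(b_i/K_i) = 11.8/0.224 + 2.17/0.136 + 8.95/262 + 1.38/0.00315 = 506.8 d.
q = Δh / Σ(b_i/K_i) = 8.59 / 506.8 = 0.01695 m/day.
In each layer the seepage velocity is v_i = q/n_i, so the layer transit time is t_i = b_i·n_i / q:
  layer 1 (fractured sandstone): t_1 = 11.8 × 0.09 / 0.01695 = 62.65 d
  layer 2 (silty sand): t_2 = 2.17 × 0.12 / 0.01695 = 15.36 d
  layer 3 (clean gravel): t_3 = 8.95 × 0.27 / 0.01695 = 142.6 d
  layer 4 (sandy clay): t_4 = 1.38 × 0.10 / 0.01695 = 8.141 d
Total t = Σ t_i = 228.7 days = 0.6262 years.

0.626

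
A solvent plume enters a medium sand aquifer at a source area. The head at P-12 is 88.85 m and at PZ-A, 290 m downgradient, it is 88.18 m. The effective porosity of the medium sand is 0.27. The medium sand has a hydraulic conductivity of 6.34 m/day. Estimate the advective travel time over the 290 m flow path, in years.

Hydraulic gradient i = (88.85 − 88.18) / 290 = 0.67 / 290 = 0.002310.
Darcy flux q = K · i = 6.340 × 0.002310 = 0.01465 m/day.
Seepage velocity v = q / n_e = 0.01465 / 0.27 = 0.05425 m/day.
Travel time t = L / v = 290 / 0.05425 = 5346 days = 14.64 years.

14.6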